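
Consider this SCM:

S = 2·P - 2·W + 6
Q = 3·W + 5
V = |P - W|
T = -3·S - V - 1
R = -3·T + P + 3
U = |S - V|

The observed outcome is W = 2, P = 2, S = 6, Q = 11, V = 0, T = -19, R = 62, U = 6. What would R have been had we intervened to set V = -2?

56

Under do(V=-2), the mechanism V = |P - W| is discarded; V is fixed at -2.
S = 2·P - 2·W + 6  [with P=2, W=2]  = 6
T = -3·S - V - 1  [with S=6, V=-2]  = -17
R = -3·T + P + 3  [with T=-17, P=2]  = 56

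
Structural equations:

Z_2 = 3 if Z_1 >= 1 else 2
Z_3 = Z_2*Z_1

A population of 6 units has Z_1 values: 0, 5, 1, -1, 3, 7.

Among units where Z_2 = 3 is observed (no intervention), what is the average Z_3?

E[Z_3|Z_2=3] averages over only the 4 units with Z_2=3 (Z_1 = 5, 1, 3, 7): Z_3 = 15, 3, 9, 21, mean 12.

12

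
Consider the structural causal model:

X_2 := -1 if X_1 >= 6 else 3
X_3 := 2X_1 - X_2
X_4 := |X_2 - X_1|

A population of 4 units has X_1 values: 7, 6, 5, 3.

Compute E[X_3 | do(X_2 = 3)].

7.5

The intervention sets X_2=3 in all 4 units regardless of X_1. Recomputing X_3 per unit gives 11, 9, 7, 3; average 7.5.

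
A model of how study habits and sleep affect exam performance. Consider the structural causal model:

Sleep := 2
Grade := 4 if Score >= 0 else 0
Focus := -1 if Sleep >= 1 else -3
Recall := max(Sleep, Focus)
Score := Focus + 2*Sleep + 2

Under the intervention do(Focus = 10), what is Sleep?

Under do(Focus=10), the mechanism Focus := -1 if Sleep >= 1 else -3 is discarded; Focus is fixed at 10.
Sleep is not downstream of the intervention, so its value is determined by the original equations.

2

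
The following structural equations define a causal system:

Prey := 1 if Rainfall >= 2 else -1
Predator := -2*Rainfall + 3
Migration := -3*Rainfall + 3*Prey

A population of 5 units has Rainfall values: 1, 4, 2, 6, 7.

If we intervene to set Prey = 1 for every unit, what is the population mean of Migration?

do(Prey=1) breaks Prey's dependence on Rainfall. With Prey=1 fixed, Migration across the units is 0, -9, -3, -15, -18, mean -9.

-9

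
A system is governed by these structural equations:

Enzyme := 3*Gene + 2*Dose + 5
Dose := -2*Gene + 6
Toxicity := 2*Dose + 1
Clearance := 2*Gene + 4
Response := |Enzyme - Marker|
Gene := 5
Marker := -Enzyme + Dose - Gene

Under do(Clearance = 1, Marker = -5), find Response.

17

Under do(Clearance = 1, Marker = -5), each intervened variable's structural equation is replaced by its fixed value.
Dose = -2*Gene + 6  [with Gene=5]  = -4
Enzyme = 3*Gene + 2*Dose + 5  [with Gene=5, Dose=-4]  = 12
Response = |Enzyme - Marker|  [with Enzyme=12, Marker=-5]  = 17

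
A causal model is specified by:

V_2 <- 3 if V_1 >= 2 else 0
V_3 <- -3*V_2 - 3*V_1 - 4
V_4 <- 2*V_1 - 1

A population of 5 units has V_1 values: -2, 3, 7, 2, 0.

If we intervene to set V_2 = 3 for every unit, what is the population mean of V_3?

The intervention sets V_2=3 in all 5 units regardless of V_1. Recomputing V_3 per unit gives -7, -22, -34, -19, -13; average -19.

-19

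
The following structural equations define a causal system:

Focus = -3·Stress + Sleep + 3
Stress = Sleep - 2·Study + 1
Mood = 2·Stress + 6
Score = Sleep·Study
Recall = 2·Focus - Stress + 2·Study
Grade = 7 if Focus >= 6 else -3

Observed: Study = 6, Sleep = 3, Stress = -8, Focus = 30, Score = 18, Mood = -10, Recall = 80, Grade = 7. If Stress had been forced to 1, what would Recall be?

The intervention breaks the incoming arrows to Stress: Stress = Sleep - 2·Study + 1 no longer applies, and Stress = 1.
Focus = -3·Stress + Sleep + 3  [with Stress=1, Sleep=3]  = 3
Recall = 2·Focus - Stress + 2·Study  [with Focus=3, Stress=1, Study=6]  = 17

17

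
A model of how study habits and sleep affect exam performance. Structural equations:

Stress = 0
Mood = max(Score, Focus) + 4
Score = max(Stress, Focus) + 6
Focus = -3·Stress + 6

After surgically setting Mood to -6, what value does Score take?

Under do(Mood=-6), the mechanism Mood = max(Score, Focus) + 4 is discarded; Mood is fixed at -6.
Since Score is not a descendant of the intervened variable, it is unaffected.
Focus = -3·Stress + 6  [with Stress=0]  = 6
Score = max(Stress, Focus) + 6  [with Stress=0, Focus=6]  = 12

12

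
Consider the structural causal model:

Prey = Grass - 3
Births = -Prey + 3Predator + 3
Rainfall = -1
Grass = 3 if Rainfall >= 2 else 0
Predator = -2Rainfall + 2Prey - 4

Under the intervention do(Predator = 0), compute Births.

6

Intervening sets Predator = 0 and removes its equation (Predator = -2Rainfall + 2Prey - 4).
Grass = 3 if Rainfall >= 2 else 0  [with Rainfall=-1]  = 0
Prey = Grass - 3  [with Grass=0]  = -3
Births = -Prey + 3Predator + 3  [with Prey=-3, Predator=0]  = 6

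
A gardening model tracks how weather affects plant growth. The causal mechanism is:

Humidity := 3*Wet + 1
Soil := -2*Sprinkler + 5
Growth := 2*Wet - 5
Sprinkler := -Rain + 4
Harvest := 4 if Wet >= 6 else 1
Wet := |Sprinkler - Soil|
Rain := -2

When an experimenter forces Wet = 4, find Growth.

3

Intervening sets Wet = 4 and removes its equation (Wet := |Sprinkler - Soil|).
Growth = 2*Wet - 5  [with Wet=4]  = 3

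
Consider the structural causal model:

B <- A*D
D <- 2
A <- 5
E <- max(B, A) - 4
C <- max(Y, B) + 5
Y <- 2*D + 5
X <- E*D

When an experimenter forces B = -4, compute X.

do(B=-4) replaces the equation B <- A*D with the constant B = -4.
E = max(B, A) - 4  [with B=-4, A=5]  = 1
X = E*D  [with E=1, D=2]  = 2

2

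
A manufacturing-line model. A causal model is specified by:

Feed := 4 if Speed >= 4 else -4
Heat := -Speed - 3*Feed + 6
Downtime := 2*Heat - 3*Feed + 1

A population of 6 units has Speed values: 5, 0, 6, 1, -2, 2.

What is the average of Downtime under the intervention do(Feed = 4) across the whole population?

-27

Under do(Feed=4), Feed's equation is replaced by Feed=4 for every unit. Per-unit Downtime: -33, -23, -35, -25, -19, -27. Mean = -27.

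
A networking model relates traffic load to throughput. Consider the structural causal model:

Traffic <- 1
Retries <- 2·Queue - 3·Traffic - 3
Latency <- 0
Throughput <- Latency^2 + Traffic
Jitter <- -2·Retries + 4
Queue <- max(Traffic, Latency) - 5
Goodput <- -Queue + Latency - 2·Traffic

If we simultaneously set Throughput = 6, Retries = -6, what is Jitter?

16

Setting Throughput = 6, Retries = -6 by intervention discards those variables' equations.
Jitter = -2·Retries + 4  [with Retries=-6]  = 16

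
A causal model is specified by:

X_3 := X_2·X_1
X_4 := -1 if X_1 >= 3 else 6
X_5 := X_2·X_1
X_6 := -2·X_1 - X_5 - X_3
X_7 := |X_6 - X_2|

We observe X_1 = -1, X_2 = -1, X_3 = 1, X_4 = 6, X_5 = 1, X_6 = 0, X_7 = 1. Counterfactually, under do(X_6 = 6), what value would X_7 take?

Intervening sets X_6 = 6 and removes its equation (X_6 := -2·X_1 - X_5 - X_3).
X_7 = |X_6 - X_2|  [with X_6=6, X_2=-1]  = 7

7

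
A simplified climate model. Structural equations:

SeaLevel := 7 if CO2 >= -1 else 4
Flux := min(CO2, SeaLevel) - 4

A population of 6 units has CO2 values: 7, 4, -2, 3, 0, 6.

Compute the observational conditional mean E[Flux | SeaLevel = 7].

Conditioning on SeaLevel=7 selects the 5 unit(s) with CO2 ∈ {7, 4, 3, 0, 6}. Their Flux values: 3, 0, -1, -4, 2. Mean = 0.

0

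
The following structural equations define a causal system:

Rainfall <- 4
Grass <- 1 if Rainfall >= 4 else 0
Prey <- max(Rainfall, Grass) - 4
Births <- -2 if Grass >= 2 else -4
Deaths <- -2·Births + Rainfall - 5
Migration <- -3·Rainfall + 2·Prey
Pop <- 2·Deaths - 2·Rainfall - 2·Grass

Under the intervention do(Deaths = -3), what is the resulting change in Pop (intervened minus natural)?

-20

Under do(Deaths=-3), the mechanism Deaths <- -2·Births + Rainfall - 5 is discarded; Deaths is fixed at -3.
Grass = 1 if Rainfall >= 4 else 0  [with Rainfall=4]  = 1
Pop = 2·Deaths - 2·Rainfall - 2·Grass  [with Deaths=-3, Rainfall=4, Grass=1]  = -16
Without intervention: Grass = 1 if Rainfall >= 4 else 0  [with Rainfall=4]  = 1; Births = -2 if Grass >= 2 else -4  [with Grass=1]  = -4; Deaths = -2·Births + Rainfall - 5  [with Births=-4, Rainfall=4]  = 7; Pop = 2·Deaths - 2·Rainfall - 2·Grass  [with Deaths=7, Rainfall=4, Grass=1]  = 4.
Change = -16 − 4 = -20.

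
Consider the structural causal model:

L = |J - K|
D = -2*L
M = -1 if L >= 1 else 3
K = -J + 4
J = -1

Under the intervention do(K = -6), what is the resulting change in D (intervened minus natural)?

2

do(K=-6) replaces the equation K = -J + 4 with the constant K = -6.
L = |J - K|  [with J=-1, K=-6]  = 5
D = -2*L  [with L=5]  = -10
Without intervention: K = -J + 4  [with J=-1]  = 5; L = |J - K|  [with J=-1, K=5]  = 6; D = -2*L  [with L=6]  = -12.
Change = -10 − (-12) = 2.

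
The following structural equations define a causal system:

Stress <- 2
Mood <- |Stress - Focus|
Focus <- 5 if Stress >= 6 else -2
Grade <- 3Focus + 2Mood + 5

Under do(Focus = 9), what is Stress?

2

Under do(Focus=9), the mechanism Focus <- 5 if Stress >= 6 else -2 is discarded; Focus is fixed at 9.
Stress is not downstream of the intervention, so its value is determined by the original equations.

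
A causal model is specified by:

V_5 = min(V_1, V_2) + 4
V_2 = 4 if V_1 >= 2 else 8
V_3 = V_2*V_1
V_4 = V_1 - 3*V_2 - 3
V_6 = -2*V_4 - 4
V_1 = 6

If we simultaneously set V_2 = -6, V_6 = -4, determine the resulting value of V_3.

The joint intervention fixes V_2 = -6, V_6 = -4, removing each variable's own equation.
V_3 = V_2*V_1  [with V_2=-6, V_1=6]  = -36

-36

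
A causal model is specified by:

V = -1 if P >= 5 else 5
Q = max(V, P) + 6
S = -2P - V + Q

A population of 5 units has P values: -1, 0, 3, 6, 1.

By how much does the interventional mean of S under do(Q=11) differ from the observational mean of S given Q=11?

-0.9

do(Q=11) breaks Q's dependence on P. With Q=11 fixed, S across the units is 8, 6, 0, 0, 4, mean 3.6.
Observing Q=11 restricts to units where Q's equation naturally yields 11: P ∈ {-1, 0, 3, 1}. In that subpopulation S = 8, 6, 0, 4, mean 4.5.
Difference = 3.6 − 4.5 = -0.9.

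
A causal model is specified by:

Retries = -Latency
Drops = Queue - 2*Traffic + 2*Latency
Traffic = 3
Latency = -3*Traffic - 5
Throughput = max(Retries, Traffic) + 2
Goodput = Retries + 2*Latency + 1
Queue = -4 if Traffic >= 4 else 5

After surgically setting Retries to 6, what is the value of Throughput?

8

The intervention breaks the incoming arrows to Retries: Retries = -Latency no longer applies, and Retries = 6.
Throughput = max(Retries, Traffic) + 2  [with Retries=6, Traffic=3]  = 8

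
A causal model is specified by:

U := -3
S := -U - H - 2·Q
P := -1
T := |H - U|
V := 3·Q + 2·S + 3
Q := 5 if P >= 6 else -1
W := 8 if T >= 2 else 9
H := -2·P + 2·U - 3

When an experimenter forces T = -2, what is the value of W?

Under do(T=-2), the mechanism T := |H - U| is discarded; T is fixed at -2.
W = 8 if T >= 2 else 9  [with T=-2]  = 9

9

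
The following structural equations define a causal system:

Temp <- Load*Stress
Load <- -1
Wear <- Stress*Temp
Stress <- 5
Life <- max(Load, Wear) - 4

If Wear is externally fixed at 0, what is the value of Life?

-4

Intervening sets Wear = 0 and removes its equation (Wear <- Stress*Temp).
Life = max(Load, Wear) - 4  [with Load=-1, Wear=0]  = -4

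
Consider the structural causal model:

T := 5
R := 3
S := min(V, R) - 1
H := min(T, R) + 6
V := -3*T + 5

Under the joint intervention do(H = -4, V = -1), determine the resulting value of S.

-2

The joint intervention fixes H = -4, V = -1, removing each variable's own equation.
S = min(V, R) - 1  [with V=-1, R=3]  = -2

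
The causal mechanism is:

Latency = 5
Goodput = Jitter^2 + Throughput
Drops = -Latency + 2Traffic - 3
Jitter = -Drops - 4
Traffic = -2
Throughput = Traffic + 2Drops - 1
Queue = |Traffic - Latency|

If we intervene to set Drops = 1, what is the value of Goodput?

The intervention breaks the incoming arrows to Drops: Drops = -Latency + 2Traffic - 3 no longer applies, and Drops = 1.
Jitter = -Drops - 4  [with Drops=1]  = -5
Throughput = Traffic + 2Drops - 1  [with Traffic=-2, Drops=1]  = -1
Goodput = Jitter^2 + Throughput  [with Jitter=-5, Throughput=-1]  = 24

24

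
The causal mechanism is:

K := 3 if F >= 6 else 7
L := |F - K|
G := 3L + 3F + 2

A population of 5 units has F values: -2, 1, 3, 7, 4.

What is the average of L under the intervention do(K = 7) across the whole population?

4.4

Under do(K=7), K's equation is replaced by K=7 for every unit. Per-unit L: 9, 6, 4, 0, 3. Mean = 4.4.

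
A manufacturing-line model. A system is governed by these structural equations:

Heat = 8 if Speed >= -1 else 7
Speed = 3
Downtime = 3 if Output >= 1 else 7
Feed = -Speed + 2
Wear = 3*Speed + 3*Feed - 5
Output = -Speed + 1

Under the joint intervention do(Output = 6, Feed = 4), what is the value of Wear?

Setting Output = 6, Feed = 4 by intervention discards those variables' equations.
Wear = 3*Speed + 3*Feed - 5  [with Speed=3, Feed=4]  = 16

16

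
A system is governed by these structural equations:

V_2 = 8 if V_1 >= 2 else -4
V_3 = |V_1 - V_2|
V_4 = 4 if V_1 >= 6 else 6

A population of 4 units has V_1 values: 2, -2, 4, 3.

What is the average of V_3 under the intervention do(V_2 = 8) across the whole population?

6.25

do(V_2=8) breaks V_2's dependence on V_1. With V_2=8 fixed, V_3 across the units is 6, 10, 4, 5, mean 6.25.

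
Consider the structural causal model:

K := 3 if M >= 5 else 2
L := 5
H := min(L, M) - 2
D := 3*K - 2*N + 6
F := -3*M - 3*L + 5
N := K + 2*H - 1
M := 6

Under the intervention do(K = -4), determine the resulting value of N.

do(K=-4) replaces the equation K := 3 if M >= 5 else 2 with the constant K = -4.
H = min(L, M) - 2  [with L=5, M=6]  = 3
N = K + 2*H - 1  [with K=-4, H=3]  = 1

1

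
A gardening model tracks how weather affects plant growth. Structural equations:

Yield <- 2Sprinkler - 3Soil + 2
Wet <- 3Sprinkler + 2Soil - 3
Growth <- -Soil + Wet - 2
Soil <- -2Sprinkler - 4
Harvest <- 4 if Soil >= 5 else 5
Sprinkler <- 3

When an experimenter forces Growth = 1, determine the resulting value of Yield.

Intervening sets Growth = 1 and removes its equation (Growth <- -Soil + Wet - 2).
No directed path runs from Growth to Yield, so Yield keeps its natural value.
Soil = -2Sprinkler - 4  [with Sprinkler=3]  = -10
Yield = 2Sprinkler - 3Soil + 2  [with Sprinkler=3, Soil=-10]  = 38

38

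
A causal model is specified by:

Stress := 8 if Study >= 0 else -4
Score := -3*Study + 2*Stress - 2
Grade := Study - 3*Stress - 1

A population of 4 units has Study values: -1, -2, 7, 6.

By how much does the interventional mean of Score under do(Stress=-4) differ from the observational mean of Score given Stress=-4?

-12

The intervention sets Stress=-4 in all 4 units regardless of Study. Recomputing Score per unit gives -7, -4, -31, -28; average -17.5.
E[Score|Stress=-4] averages over only the 2 units with Stress=-4 (Study = -1, -2): Score = -7, -4, mean -5.5.
Difference = -17.5 − (-5.5) = -12.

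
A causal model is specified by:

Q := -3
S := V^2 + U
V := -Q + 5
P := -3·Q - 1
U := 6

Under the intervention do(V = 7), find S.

The intervention breaks the incoming arrows to V: V := -Q + 5 no longer applies, and V = 7.
S = V^2 + U  [with V=7, U=6]  = 55

55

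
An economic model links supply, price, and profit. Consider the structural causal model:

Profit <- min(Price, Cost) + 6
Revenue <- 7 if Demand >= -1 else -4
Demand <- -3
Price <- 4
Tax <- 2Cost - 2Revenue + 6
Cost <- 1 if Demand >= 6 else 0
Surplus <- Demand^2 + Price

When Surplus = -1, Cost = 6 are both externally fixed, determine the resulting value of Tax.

Under do(Surplus = -1, Cost = 6), each intervened variable's structural equation is replaced by its fixed value.
Revenue = 7 if Demand >= -1 else -4  [with Demand=-3]  = -4
Tax = 2Cost - 2Revenue + 6  [with Cost=6, Revenue=-4]  = 26

26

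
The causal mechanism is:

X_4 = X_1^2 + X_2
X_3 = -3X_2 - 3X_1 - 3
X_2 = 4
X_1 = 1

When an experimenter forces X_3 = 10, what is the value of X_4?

The intervention breaks the incoming arrows to X_3: X_3 = -3X_2 - 3X_1 - 3 no longer applies, and X_3 = 10.
X_4 is not downstream of the intervention, so its value is determined by the original equations.
X_4 = X_1^2 + X_2  [with X_1=1, X_2=4]  = 5

5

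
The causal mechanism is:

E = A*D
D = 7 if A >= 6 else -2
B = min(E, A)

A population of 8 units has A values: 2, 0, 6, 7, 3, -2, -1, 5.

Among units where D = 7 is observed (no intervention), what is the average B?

Observing D=7 restricts to units where D's equation naturally yields 7: A ∈ {6, 7}. In that subpopulation B = 6, 7, mean 6.5.

6.5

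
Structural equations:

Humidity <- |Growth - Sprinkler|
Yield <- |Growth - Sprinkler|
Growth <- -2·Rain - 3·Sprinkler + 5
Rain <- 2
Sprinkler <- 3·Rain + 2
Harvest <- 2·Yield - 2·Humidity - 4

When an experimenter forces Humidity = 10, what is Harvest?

Under do(Humidity=10), the mechanism Humidity <- |Growth - Sprinkler| is discarded; Humidity is fixed at 10.
Sprinkler = 3·Rain + 2  [with Rain=2]  = 8
Growth = -2·Rain - 3·Sprinkler + 5  [with Rain=2, Sprinkler=8]  = -23
Yield = |Growth - Sprinkler|  [with Growth=-23, Sprinkler=8]  = 31
Harvest = 2·Yield - 2·Humidity - 4  [with Yield=31, Humidity=10]  = 38

38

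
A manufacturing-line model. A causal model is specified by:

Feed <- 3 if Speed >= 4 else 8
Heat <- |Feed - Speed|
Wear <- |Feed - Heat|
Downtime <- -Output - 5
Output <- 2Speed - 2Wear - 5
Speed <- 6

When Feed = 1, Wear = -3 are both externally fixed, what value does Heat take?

The joint intervention fixes Feed = 1, Wear = -3, removing each variable's own equation.
Heat = |Feed - Speed|  [with Feed=1, Speed=6]  = 5

5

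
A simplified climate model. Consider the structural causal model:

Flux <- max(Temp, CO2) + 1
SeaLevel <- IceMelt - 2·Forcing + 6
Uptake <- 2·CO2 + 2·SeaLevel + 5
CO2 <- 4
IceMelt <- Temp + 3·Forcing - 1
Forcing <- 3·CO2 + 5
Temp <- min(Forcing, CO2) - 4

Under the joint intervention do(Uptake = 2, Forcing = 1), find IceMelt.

Under do(Uptake = 2, Forcing = 1), each intervened variable's structural equation is replaced by its fixed value.
Temp = min(Forcing, CO2) - 4  [with Forcing=1, CO2=4]  = -3
IceMelt = Temp + 3·Forcing - 1  [with Temp=-3, Forcing=1]  = -1

-1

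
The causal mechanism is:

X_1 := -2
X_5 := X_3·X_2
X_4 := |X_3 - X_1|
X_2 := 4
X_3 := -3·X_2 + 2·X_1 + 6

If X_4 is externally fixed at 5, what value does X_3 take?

Under do(X_4=5), the mechanism X_4 := |X_3 - X_1| is discarded; X_4 is fixed at 5.
Since X_3 is not a descendant of the intervened variable, it is unaffected.
X_3 = -3·X_2 + 2·X_1 + 6  [with X_2=4, X_1=-2]  = -10

-10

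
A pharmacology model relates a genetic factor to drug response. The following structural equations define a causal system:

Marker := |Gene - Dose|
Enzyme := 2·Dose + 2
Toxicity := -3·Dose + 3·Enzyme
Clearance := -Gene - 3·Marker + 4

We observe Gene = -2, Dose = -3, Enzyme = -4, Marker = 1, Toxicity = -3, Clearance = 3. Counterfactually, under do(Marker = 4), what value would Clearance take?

-6

Under do(Marker=4), the mechanism Marker := |Gene - Dose| is discarded; Marker is fixed at 4.
Clearance = -Gene - 3·Marker + 4  [with Gene=-2, Marker=4]  = -6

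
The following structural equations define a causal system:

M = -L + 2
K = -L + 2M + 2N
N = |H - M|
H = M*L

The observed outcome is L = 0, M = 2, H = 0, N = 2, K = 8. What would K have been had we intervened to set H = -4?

16

do(H=-4) replaces the equation H = M*L with the constant H = -4.
M = -L + 2  [with L=0]  = 2
N = |H - M|  [with H=-4, M=2]  = 6
K = -L + 2M + 2N  [with L=0, M=2, N=6]  = 16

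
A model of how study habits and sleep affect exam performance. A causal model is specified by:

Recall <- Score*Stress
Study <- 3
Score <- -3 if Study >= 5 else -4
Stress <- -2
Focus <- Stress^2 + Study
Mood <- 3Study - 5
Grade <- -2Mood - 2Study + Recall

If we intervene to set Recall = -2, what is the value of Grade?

Intervening sets Recall = -2 and removes its equation (Recall <- Score*Stress).
Mood = 3Study - 5  [with Study=3]  = 4
Grade = -2Mood - 2Study + Recall  [with Mood=4, Study=3, Recall=-2]  = -16

-16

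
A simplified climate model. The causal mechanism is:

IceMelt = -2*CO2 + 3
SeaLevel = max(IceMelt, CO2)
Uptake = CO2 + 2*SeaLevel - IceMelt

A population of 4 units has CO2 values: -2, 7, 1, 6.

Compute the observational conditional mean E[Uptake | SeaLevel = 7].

Observing SeaLevel=7 restricts to units where SeaLevel's equation naturally yields 7: CO2 ∈ {-2, 7}. In that subpopulation Uptake = 5, 32, mean 18.5.

18.5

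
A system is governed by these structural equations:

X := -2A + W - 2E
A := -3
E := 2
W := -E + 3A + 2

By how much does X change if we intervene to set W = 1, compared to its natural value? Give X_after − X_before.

The intervention breaks the incoming arrows to W: W := -E + 3A + 2 no longer applies, and W = 1.
X = -2A + W - 2E  [with A=-3, W=1, E=2]  = 3
Without intervention: W = -E + 3A + 2  [with E=2, A=-3]  = -9; X = -2A + W - 2E  [with A=-3, W=-9, E=2]  = -7.
Change = 3 − (-7) = 10.

10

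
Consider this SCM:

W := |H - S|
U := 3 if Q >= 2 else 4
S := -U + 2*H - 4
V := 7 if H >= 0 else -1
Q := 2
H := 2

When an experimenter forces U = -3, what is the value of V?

The intervention breaks the incoming arrows to U: U := 3 if Q >= 2 else 4 no longer applies, and U = -3.
No directed path runs from U to V, so V keeps its natural value.
V = 7 if H >= 0 else -1  [with H=2]  = 7

7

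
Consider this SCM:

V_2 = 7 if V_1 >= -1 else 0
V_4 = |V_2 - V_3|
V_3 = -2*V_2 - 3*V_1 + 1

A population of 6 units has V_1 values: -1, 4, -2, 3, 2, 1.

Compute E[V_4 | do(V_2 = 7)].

23.5

The intervention sets V_2=7 in all 6 units regardless of V_1. Recomputing V_4 per unit gives 17, 32, 14, 29, 26, 23; average 23.5.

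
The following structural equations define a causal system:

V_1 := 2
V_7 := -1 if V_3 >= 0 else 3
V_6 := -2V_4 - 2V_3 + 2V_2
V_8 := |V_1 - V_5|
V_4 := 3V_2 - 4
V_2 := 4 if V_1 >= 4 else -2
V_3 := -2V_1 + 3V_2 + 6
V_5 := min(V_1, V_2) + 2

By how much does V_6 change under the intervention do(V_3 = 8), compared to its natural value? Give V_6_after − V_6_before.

-24

The intervention breaks the incoming arrows to V_3: V_3 := -2V_1 + 3V_2 + 6 no longer applies, and V_3 = 8.
V_2 = 4 if V_1 >= 4 else -2  [with V_1=2]  = -2
V_4 = 3V_2 - 4  [with V_2=-2]  = -10
V_6 = -2V_4 - 2V_3 + 2V_2  [with V_4=-10, V_3=8, V_2=-2]  = 0
Without intervention: V_2 = 4 if V_1 >= 4 else -2  [with V_1=2]  = -2; V_3 = -2V_1 + 3V_2 + 6  [with V_1=2, V_2=-2]  = -4; V_4 = 3V_2 - 4  [with V_2=-2]  = -10; V_6 = -2V_4 - 2V_3 + 2V_2  [with V_4=-10, V_3=-4, V_2=-2]  = 24.
Change = 0 − 24 = -24.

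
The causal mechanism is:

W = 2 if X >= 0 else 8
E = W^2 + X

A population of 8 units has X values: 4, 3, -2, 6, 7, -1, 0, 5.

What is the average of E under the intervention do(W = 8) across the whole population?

Under do(W=8), W's equation is replaced by W=8 for every unit. Per-unit E: 68, 67, 62, 70, 71, 63, 64, 69. Mean = 66.75.

66.75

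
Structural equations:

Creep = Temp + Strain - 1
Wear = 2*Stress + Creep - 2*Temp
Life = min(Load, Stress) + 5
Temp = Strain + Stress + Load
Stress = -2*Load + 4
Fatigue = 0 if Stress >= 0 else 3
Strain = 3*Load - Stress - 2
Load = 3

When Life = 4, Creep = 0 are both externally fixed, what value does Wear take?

-24

Under do(Life = 4, Creep = 0), each intervened variable's structural equation is replaced by its fixed value.
Stress = -2*Load + 4  [with Load=3]  = -2
Strain = 3*Load - Stress - 2  [with Load=3, Stress=-2]  = 9
Temp = Strain + Stress + Load  [with Strain=9, Stress=-2, Load=3]  = 10
Wear = 2*Stress + Creep - 2*Temp  [with Stress=-2, Creep=0, Temp=10]  = -24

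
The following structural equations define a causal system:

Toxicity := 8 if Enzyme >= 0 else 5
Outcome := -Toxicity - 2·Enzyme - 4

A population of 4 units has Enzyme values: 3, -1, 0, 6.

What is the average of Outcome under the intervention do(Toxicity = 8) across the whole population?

-16

Under do(Toxicity=8), Toxicity's equation is replaced by Toxicity=8 for every unit. Per-unit Outcome: -18, -10, -12, -24. Mean = -16.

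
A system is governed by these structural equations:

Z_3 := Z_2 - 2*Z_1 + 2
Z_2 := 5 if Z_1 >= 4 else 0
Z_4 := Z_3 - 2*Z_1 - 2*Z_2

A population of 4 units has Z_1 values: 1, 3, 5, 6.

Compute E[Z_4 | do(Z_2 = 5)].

Under do(Z_2=5), Z_2's equation is replaced by Z_2=5 for every unit. Per-unit Z_4: -7, -15, -23, -27. Mean = -18.

-18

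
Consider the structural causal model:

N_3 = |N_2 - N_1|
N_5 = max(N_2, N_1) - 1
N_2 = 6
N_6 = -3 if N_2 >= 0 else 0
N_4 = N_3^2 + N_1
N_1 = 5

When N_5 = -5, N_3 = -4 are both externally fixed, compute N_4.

21

Under do(N_5 = -5, N_3 = -4), each intervened variable's structural equation is replaced by its fixed value.
N_4 = N_3^2 + N_1  [with N_3=-4, N_1=5]  = 21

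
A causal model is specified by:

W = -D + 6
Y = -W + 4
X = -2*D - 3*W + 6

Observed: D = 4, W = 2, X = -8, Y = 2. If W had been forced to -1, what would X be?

The intervention breaks the incoming arrows to W: W = -D + 6 no longer applies, and W = -1.
X = -2*D - 3*W + 6  [with D=4, W=-1]  = 1

1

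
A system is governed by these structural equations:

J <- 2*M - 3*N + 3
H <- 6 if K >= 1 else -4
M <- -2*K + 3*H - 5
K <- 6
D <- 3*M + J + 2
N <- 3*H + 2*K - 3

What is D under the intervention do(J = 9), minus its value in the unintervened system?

The intervention breaks the incoming arrows to J: J <- 2*M - 3*N + 3 no longer applies, and J = 9.
H = 6 if K >= 1 else -4  [with K=6]  = 6
M = -2*K + 3*H - 5  [with K=6, H=6]  = 1
D = 3*M + J + 2  [with M=1, J=9]  = 14
Without intervention: H = 6 if K >= 1 else -4  [with K=6]  = 6; M = -2*K + 3*H - 5  [with K=6, H=6]  = 1; N = 3*H + 2*K - 3  [with H=6, K=6]  = 27; J = 2*M - 3*N + 3  [with M=1, N=27]  = -76; D = 3*M + J + 2  [with M=1, J=-76]  = -71.
Change = 14 − (-71) = 85.

85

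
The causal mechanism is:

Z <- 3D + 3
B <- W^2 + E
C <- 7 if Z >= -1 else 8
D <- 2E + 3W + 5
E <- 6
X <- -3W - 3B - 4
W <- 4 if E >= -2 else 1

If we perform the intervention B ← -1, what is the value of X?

-13

The intervention breaks the incoming arrows to B: B <- W^2 + E no longer applies, and B = -1.
W = 4 if E >= -2 else 1  [with E=6]  = 4
X = -3W - 3B - 4  [with W=4, B=-1]  = -13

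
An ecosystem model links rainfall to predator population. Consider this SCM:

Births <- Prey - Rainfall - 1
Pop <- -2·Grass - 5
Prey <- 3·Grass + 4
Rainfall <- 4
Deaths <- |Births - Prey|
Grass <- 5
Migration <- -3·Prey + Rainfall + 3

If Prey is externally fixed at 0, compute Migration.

7

The intervention breaks the incoming arrows to Prey: Prey <- 3·Grass + 4 no longer applies, and Prey = 0.
Migration = -3·Prey + Rainfall + 3  [with Prey=0, Rainfall=4]  = 7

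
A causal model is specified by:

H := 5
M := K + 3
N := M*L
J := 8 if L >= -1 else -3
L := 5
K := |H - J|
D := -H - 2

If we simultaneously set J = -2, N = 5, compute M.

10

Under do(J = -2, N = 5), each intervened variable's structural equation is replaced by its fixed value.
K = |H - J|  [with H=5, J=-2]  = 7
M = K + 3  [with K=7]  = 10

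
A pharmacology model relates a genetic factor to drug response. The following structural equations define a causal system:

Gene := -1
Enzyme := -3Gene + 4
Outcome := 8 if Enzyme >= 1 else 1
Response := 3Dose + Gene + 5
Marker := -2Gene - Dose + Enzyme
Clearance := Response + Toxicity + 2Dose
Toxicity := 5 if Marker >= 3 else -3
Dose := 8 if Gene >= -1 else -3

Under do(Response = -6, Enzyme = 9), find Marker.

3

Under do(Response = -6, Enzyme = 9), each intervened variable's structural equation is replaced by its fixed value.
Dose = 8 if Gene >= -1 else -3  [with Gene=-1]  = 8
Marker = -2Gene - Dose + Enzyme  [with Gene=-1, Dose=8, Enzyme=9]  = 3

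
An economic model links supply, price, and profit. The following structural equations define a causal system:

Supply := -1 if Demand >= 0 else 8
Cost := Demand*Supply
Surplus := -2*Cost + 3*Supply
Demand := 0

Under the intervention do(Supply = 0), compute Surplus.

Under do(Supply=0), the mechanism Supply := -1 if Demand >= 0 else 8 is discarded; Supply is fixed at 0.
Cost = Demand*Supply  [with Demand=0, Supply=0]  = 0
Surplus = -2*Cost + 3*Supply  [with Cost=0, Supply=0]  = 0

0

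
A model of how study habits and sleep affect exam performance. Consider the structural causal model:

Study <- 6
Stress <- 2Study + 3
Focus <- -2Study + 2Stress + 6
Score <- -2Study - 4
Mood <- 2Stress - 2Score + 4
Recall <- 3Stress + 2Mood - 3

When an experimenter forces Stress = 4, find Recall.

Under do(Stress=4), the mechanism Stress <- 2Study + 3 is discarded; Stress is fixed at 4.
Score = -2Study - 4  [with Study=6]  = -16
Mood = 2Stress - 2Score + 4  [with Stress=4, Score=-16]  = 44
Recall = 3Stress + 2Mood - 3  [with Stress=4, Mood=44]  = 97

97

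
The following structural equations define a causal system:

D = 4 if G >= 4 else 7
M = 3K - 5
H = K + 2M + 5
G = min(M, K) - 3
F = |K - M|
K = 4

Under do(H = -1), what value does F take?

3

Under do(H=-1), the mechanism H = K + 2M + 5 is discarded; H is fixed at -1.
Since F is not a descendant of the intervened variable, it is unaffected.
M = 3K - 5  [with K=4]  = 7
F = |K - M|  [with K=4, M=7]  = 3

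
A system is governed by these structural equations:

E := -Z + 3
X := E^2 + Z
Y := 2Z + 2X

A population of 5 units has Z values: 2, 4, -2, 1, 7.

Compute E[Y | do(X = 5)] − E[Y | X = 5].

The intervention sets X=5 in all 5 units regardless of Z. Recomputing Y per unit gives 14, 18, 6, 12, 24; average 14.8.
Conditioning on X=5 selects the 2 unit(s) with Z ∈ {4, 1}. Their Y values: 18, 12. Mean = 15.
Difference = 14.8 − 15 = -0.2.

-0.2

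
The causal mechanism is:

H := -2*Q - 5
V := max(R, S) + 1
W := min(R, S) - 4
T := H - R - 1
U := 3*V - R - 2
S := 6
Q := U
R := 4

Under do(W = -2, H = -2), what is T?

-7

Setting W = -2, H = -2 by intervention discards those variables' equations.
T = H - R - 1  [with H=-2, R=4]  = -7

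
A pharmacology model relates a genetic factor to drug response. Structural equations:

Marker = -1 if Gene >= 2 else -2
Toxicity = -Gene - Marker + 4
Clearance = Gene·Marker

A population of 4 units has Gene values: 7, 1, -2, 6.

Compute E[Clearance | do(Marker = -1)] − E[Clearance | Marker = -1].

The intervention sets Marker=-1 in all 4 units regardless of Gene. Recomputing Clearance per unit gives -7, -1, 2, -6; average -3.
Observing Marker=-1 restricts to units where Marker's equation naturally yields -1: Gene ∈ {7, 6}. In that subpopulation Clearance = -7, -6, mean -6.5.
Difference = -3 − (-6.5) = 3.5.

3.5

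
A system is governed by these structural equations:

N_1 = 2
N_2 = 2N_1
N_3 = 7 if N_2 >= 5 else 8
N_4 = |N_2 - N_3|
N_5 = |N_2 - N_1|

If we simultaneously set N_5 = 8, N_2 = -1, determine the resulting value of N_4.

Setting N_5 = 8, N_2 = -1 by intervention discards those variables' equations.
N_3 = 7 if N_2 >= 5 else 8  [with N_2=-1]  = 8
N_4 = |N_2 - N_3|  [with N_2=-1, N_3=8]  = 9

9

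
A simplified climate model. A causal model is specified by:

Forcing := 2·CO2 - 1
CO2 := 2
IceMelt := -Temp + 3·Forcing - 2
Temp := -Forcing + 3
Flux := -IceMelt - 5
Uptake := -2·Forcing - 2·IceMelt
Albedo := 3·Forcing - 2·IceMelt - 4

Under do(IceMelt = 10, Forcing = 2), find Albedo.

The joint intervention fixes IceMelt = 10, Forcing = 2, removing each variable's own equation.
Albedo = 3·Forcing - 2·IceMelt - 4  [with Forcing=2, IceMelt=10]  = -18

-18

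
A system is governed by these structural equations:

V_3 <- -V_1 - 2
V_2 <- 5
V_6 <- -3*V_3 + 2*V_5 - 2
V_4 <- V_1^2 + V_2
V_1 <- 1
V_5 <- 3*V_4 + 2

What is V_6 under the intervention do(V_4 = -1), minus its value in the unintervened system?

Under do(V_4=-1), the mechanism V_4 <- V_1^2 + V_2 is discarded; V_4 is fixed at -1.
V_3 = -V_1 - 2  [with V_1=1]  = -3
V_5 = 3*V_4 + 2  [with V_4=-1]  = -1
V_6 = -3*V_3 + 2*V_5 - 2  [with V_3=-3, V_5=-1]  = 5
Without intervention: V_3 = -V_1 - 2  [with V_1=1]  = -3; V_4 = V_1^2 + V_2  [with V_1=1, V_2=5]  = 6; V_5 = 3*V_4 + 2  [with V_4=6]  = 20; V_6 = -3*V_3 + 2*V_5 - 2  [with V_3=-3, V_5=20]  = 47.
Change = 5 − 47 = -42.

-42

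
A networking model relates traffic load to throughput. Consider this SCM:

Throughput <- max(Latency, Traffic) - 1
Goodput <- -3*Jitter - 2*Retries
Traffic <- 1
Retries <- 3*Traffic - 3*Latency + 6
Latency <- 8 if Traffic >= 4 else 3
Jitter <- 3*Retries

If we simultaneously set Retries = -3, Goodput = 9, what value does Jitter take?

-9

Setting Retries = -3, Goodput = 9 by intervention discards those variables' equations.
Jitter = 3*Retries  [with Retries=-3]  = -9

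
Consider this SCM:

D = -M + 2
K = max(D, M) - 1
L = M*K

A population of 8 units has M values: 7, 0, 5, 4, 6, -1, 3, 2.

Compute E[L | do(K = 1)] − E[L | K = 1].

2.25

Every unit gets K=1 under the intervention. L values become 7, 0, 5, 4, 6, -1, 3, 2; E[L|do(K=1)] = 3.25.
Conditioning on K=1 selects the 2 unit(s) with M ∈ {0, 2}. Their L values: 0, 2. Mean = 1.
Difference = 3.25 − 1 = 2.25.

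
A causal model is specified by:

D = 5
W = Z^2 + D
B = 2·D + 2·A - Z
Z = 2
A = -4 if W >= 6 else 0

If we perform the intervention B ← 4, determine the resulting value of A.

-4

The intervention breaks the incoming arrows to B: B = 2·D + 2·A - Z no longer applies, and B = 4.
Since A is not a descendant of the intervened variable, it is unaffected.
W = Z^2 + D  [with Z=2, D=5]  = 9
A = -4 if W >= 6 else 0  [with W=9]  = -4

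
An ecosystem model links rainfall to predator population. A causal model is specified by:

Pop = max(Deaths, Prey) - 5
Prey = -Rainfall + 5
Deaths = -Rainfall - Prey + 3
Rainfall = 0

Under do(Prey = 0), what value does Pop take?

Under do(Prey=0), the mechanism Prey = -Rainfall + 5 is discarded; Prey is fixed at 0.
Deaths = -Rainfall - Prey + 3  [with Rainfall=0, Prey=0]  = 3
Pop = max(Deaths, Prey) - 5  [with Deaths=3, Prey=0]  = -2

-2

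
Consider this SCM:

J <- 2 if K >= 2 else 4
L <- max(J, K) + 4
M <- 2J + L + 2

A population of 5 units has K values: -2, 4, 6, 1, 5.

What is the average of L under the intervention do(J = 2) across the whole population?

Every unit gets J=2 under the intervention. L values become 6, 8, 10, 6, 9; E[L|do(J=2)] = 7.8.

7.8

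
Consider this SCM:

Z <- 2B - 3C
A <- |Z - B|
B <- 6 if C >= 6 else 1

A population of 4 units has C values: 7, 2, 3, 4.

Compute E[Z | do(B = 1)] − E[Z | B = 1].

do(B=1) breaks B's dependence on C. With B=1 fixed, Z across the units is -19, -4, -7, -10, mean -10.
E[Z|B=1] averages over only the 3 units with B=1 (C = 2, 3, 4): Z = -4, -7, -10, mean -7.
Difference = -10 − (-7) = -3.

-3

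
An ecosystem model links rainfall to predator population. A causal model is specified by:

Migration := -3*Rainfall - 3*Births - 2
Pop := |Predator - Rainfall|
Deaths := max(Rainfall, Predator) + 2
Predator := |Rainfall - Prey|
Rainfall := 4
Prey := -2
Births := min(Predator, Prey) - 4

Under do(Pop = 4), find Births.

-6

Under do(Pop=4), the mechanism Pop := |Predator - Rainfall| is discarded; Pop is fixed at 4.
Since Births is not a descendant of the intervened variable, it is unaffected.
Predator = |Rainfall - Prey|  [with Rainfall=4, Prey=-2]  = 6
Births = min(Predator, Prey) - 4  [with Predator=6, Prey=-2]  = -6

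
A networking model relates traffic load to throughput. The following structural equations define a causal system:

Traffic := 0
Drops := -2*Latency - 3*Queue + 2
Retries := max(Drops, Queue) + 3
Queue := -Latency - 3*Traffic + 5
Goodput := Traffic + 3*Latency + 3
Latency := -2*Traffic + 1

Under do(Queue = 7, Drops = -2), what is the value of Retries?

Setting Queue = 7, Drops = -2 by intervention discards those variables' equations.
Retries = max(Drops, Queue) + 3  [with Drops=-2, Queue=7]  = 10

10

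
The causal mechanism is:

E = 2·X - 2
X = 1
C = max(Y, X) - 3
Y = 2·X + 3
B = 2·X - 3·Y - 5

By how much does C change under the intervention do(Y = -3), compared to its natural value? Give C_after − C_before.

do(Y=-3) replaces the equation Y = 2·X + 3 with the constant Y = -3.
C = max(Y, X) - 3  [with Y=-3, X=1]  = -2
Without intervention: Y = 2·X + 3  [with X=1]  = 5; C = max(Y, X) - 3  [with Y=5, X=1]  = 2.
Change = -2 − 2 = -4.

-4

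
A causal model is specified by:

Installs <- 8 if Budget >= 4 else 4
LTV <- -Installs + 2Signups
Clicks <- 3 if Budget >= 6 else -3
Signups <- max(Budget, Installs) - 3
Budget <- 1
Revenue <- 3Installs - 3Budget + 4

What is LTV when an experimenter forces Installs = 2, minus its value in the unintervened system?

The intervention breaks the incoming arrows to Installs: Installs <- 8 if Budget >= 4 else 4 no longer applies, and Installs = 2.
Signups = max(Budget, Installs) - 3  [with Budget=1, Installs=2]  = -1
LTV = -Installs + 2Signups  [with Installs=2, Signups=-1]  = -4
Without intervention: Installs = 8 if Budget >= 4 else 4  [with Budget=1]  = 4; Signups = max(Budget, Installs) - 3  [with Budget=1, Installs=4]  = 1; LTV = -Installs + 2Signups  [with Installs=4, Signups=1]  = -2.
Change = -4 − (-2) = -2.

-2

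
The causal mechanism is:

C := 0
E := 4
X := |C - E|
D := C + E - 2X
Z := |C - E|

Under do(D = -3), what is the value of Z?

4

Intervening sets D = -3 and removes its equation (D := C + E - 2X).
No directed path runs from D to Z, so Z keeps its natural value.
Z = |C - E|  [with C=0, E=4]  = 4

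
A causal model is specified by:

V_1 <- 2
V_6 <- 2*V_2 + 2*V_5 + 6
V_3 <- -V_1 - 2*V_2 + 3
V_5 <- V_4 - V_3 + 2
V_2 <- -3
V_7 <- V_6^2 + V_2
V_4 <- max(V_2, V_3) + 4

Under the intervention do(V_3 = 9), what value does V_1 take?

Under do(V_3=9), the mechanism V_3 <- -V_1 - 2*V_2 + 3 is discarded; V_3 is fixed at 9.
V_1 is not downstream of the intervention, so its value is determined by the original equations.

2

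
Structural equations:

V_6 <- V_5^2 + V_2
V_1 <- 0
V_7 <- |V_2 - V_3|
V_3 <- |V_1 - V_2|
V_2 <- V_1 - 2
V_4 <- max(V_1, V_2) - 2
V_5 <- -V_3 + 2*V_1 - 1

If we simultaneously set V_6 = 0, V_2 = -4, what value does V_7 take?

8

Setting V_6 = 0, V_2 = -4 by intervention discards those variables' equations.
V_3 = |V_1 - V_2|  [with V_1=0, V_2=-4]  = 4
V_7 = |V_2 - V_3|  [with V_2=-4, V_3=4]  = 8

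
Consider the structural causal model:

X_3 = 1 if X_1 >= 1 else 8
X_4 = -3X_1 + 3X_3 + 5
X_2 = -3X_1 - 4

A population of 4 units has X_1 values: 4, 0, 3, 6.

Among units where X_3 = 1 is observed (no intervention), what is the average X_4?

-5

E[X_4|X_3=1] averages over only the 3 units with X_3=1 (X_1 = 4, 3, 6): X_4 = -4, -1, -10, mean -5.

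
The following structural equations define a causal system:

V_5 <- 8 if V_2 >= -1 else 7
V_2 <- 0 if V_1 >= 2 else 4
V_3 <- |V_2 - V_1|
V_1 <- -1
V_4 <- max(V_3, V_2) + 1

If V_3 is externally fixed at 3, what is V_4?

5

The intervention breaks the incoming arrows to V_3: V_3 <- |V_2 - V_1| no longer applies, and V_3 = 3.
V_2 = 0 if V_1 >= 2 else 4  [with V_1=-1]  = 4
V_4 = max(V_3, V_2) + 1  [with V_3=3, V_2=4]  = 5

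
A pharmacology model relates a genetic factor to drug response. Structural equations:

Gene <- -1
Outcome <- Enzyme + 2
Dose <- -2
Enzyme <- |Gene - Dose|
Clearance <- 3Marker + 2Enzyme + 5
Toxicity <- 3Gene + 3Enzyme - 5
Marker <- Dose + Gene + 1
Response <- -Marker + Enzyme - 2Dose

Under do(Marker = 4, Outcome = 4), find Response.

The joint intervention fixes Marker = 4, Outcome = 4, removing each variable's own equation.
Enzyme = |Gene - Dose|  [with Gene=-1, Dose=-2]  = 1
Response = -Marker + Enzyme - 2Dose  [with Marker=4, Enzyme=1, Dose=-2]  = 1

1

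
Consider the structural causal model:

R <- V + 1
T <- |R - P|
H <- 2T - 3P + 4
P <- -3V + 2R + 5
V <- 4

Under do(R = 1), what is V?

Under do(R=1), the mechanism R <- V + 1 is discarded; R is fixed at 1.
V is not downstream of the intervention, so its value is determined by the original equations.

4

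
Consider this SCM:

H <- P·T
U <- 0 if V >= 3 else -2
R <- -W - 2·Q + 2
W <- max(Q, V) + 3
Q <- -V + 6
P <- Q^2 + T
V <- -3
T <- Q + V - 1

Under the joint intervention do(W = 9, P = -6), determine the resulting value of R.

-25

Setting W = 9, P = -6 by intervention discards those variables' equations.
Q = -V + 6  [with V=-3]  = 9
R = -W - 2·Q + 2  [with W=9, Q=9]  = -25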